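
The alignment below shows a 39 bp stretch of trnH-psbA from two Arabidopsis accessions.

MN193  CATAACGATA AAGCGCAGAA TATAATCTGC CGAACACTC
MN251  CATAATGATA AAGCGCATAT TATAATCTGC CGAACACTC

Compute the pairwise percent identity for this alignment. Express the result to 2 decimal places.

92.31%

The sequences differ at positions 6 (C/T), 18 (G/T), 20 (A/T).
36 of the 39 sites match, so the percent identity is 36/39 × 100 = 92.31%.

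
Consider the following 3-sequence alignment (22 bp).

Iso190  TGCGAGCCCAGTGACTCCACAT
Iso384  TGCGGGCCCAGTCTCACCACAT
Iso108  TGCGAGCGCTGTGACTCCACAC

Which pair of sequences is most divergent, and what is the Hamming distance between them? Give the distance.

Pairwise Hamming distances:
  Iso190 vs Iso384: 4
  Iso190 vs Iso108: 3
  Iso384 vs Iso108: 7
The largest is 7, between Iso384 and Iso108.

7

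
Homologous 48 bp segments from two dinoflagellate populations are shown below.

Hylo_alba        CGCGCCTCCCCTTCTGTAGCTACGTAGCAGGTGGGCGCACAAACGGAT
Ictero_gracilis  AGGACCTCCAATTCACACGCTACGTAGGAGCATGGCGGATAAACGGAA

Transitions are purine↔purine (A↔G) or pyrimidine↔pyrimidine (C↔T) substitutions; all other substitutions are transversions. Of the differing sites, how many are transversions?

Differing sites — 1:C/A (Tv); 3:C/G (Tv); 4:G/A (Ti); 10:C/A (Tv); 11:C/A (Tv); 15:T/A (Tv); 16:G/C (Tv); 17:T/A (Tv); 18:A/C (Tv); 28:C/G (Tv); 31:G/C (Tv); 32:T/A (Tv); 33:G/T (Tv); 38:C/G (Tv); 40:C/T (Ti); 48:T/A (Tv).
Of the 16 differences, 2 transitions and 14 transversions, so the answer is 14.

14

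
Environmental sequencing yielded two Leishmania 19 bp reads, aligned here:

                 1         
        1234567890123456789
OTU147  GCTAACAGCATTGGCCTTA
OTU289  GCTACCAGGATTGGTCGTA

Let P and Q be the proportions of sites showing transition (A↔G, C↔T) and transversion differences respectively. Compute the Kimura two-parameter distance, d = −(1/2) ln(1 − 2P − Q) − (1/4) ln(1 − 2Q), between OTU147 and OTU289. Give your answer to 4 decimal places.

0.2476

The sequences differ at positions 5 (A/C, transversion), 9 (C/G, transversion), 15 (C/T, transition), 17 (T/G, transversion).
Of the 4 differences, 1 transition and 3 transversions over 19 sites: P = 1/19 = 0.052632, Q = 3/19 = 0.157895.
d = −0.5·ln(0.736841) − 0.25·ln(0.684210) = −0.5·(-0.305383) − 0.25·(-0.379490) = 0.2476.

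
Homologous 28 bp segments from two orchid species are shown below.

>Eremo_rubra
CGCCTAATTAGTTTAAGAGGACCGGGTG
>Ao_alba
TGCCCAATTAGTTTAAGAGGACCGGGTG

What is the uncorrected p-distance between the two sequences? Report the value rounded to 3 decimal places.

The sequences differ at positions 1 (C/T), 5 (T/C).
There are 2 differences over 28 sites, so p = 2/28 = 0.071.

0.071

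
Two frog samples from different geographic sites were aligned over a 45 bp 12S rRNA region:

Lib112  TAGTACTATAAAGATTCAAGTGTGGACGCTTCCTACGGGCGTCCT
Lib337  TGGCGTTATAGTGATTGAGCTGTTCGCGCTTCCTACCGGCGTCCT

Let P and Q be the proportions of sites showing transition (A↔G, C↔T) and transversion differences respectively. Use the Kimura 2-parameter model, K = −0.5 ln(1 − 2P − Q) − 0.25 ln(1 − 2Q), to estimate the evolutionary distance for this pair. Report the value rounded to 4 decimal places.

Differing sites — 2:A/G (Ti); 4:T/C (Ti); 5:A/G (Ti); 6:C/T (Ti); 11:A/G (Ti); 12:A/T (Tv); 17:C/G (Tv); 19:A/G (Ti); 20:G/C (Tv); 24:G/T (Tv); 25:G/C (Tv); 26:A/G (Ti); 37:G/C (Tv).
Of the 13 differences, 7 transitions and 6 transversions over 45 sites: P = 7/45 = 0.155556, Q = 6/45 = 0.133333.
d = −0.5·ln(0.555555) − 0.25·ln(0.733334) = −0.5·(-0.587788) − 0.25·(-0.310154) = 0.3714.

0.3714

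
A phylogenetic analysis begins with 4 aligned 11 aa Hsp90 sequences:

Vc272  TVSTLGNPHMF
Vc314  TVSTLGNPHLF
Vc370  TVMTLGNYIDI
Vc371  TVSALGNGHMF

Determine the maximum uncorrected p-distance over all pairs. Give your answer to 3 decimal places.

0.545

Pairwise Hamming distances:
  Vc272 vs Vc314: 1
  Vc272 vs Vc370: 5
  Vc272 vs Vc371: 2
  Vc314 vs Vc370: 5
  Vc314 vs Vc371: 3
  Vc370 vs Vc371: 6
The largest is 6 mismatches, between Vc370 and Vc371; p = 6/11 = 0.545.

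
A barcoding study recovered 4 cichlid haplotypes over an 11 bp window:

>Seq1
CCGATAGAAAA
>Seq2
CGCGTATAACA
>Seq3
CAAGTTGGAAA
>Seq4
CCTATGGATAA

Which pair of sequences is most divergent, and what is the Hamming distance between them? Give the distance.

7

Pairwise Hamming distances:
  Seq1 vs Seq2: 5
  Seq1 vs Seq3: 5
  Seq1 vs Seq4: 3
  Seq2 vs Seq3: 6
  Seq2 vs Seq4: 7
  Seq3 vs Seq4: 6
The largest is 7, between Seq2 and Seq4.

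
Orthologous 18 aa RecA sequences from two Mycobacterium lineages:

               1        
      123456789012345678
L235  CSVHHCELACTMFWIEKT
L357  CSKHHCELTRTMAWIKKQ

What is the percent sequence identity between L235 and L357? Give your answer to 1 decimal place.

Differing sites — 3:V/K; 9:A/T; 10:C/R; 13:F/A; 16:E/K; 18:T/Q.
12 of the 18 sites match, so the percent identity is 12/18 × 100 = 66.7%.

66.7%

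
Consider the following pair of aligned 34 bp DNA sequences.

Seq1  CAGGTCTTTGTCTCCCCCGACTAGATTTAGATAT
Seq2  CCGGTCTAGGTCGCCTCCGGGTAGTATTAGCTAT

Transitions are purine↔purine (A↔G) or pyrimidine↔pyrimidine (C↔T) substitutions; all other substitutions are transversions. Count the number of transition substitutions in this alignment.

The sequences differ at positions 2 (A/C, transversion), 8 (T/A, transversion), 9 (T/G, transversion), 13 (T/G, transversion), 16 (C/T, transition), 20 (A/G, transition), 21 (C/G, transversion), 25 (A/T, transversion), 26 (T/A, transversion), 31 (A/C, transversion).
Of the 10 differences, 2 transitions and 8 transversions, so the answer is 2.

2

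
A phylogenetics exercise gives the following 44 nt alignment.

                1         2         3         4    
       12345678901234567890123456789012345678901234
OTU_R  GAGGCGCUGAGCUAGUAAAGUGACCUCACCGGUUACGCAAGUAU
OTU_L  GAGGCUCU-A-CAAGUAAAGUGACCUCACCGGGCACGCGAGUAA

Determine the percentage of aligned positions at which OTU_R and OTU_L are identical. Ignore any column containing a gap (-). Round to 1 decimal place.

Excluding the 2 gap columns leaves 42 comparable sites.
Differing sites — 6:G/U; 13:U/A; 33:U/G; 34:U/C; 39:A/G; 44:U/A.
36 of the 42 comparable sites match, so the percent identity is 36/42 × 100 = 85.7%.

85.7%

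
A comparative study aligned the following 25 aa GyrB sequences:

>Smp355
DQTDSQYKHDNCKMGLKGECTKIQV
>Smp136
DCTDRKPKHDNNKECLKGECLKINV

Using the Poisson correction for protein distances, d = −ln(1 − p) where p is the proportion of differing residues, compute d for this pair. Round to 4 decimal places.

Mismatches occur at site 2 (Q↔C), site 5 (S↔R), site 6 (Q↔K), site 7 (Y↔P), site 12 (C↔N), site 14 (M↔E), site 15 (G↔C), site 21 (T↔L), site 24 (Q↔N).
p = 9/25 = 0.360000.
d = −ln(1 − 0.360000) = −ln(0.640000) = 0.4463.

0.4463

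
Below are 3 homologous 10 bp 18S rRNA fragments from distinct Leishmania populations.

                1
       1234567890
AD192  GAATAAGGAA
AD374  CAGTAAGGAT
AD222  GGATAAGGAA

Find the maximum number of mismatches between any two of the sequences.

4

Pairwise Hamming distances:
  AD192 vs AD374: 3
  AD192 vs AD222: 1
  AD374 vs AD222: 4
The largest is 4, between AD374 and AD222.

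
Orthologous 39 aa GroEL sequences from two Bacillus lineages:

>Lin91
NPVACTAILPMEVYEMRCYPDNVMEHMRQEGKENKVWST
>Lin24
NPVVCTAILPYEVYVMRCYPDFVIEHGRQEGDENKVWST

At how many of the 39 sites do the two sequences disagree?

The sequences differ at positions 4 (A/V), 11 (M/Y), 15 (E/V), 22 (N/F), 24 (M/I), 27 (M/G), 32 (K/D).
That gives 7 mismatches out of 39 aligned sites, so the Hamming distance is 7.

7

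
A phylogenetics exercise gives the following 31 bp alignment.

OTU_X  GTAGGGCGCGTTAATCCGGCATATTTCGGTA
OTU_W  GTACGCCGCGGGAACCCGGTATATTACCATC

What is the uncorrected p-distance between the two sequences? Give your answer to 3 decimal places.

0.323

The sequences differ at positions 4 (G/C), 6 (G/C), 11 (T/G), 12 (T/G), 15 (T/C), 20 (C/T), 26 (T/A), 28 (G/C), 29 (G/A), 31 (A/C).
There are 10 differences over 31 sites, so p = 10/31 = 0.323.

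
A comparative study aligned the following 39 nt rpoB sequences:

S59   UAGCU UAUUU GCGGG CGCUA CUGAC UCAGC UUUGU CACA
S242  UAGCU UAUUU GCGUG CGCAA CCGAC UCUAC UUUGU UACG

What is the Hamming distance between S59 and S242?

7

Mismatches occur at site 14 (G→U), site 19 (U→A), site 22 (U→C), site 28 (A→U), site 29 (G→A), site 36 (C→U), site 39 (A→G).
That gives 7 mismatches out of 39 aligned sites, so the Hamming distance is 7.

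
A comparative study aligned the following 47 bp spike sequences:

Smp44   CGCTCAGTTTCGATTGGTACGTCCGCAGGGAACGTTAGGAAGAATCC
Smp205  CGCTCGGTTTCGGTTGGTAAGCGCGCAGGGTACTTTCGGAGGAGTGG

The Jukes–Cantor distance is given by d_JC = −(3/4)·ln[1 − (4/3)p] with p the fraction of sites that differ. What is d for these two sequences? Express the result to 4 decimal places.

0.3121

Mismatches occur at site 6 (A↔G), site 13 (A↔G), site 20 (C↔A), site 22 (T↔C), site 23 (C↔G), site 31 (A↔T), site 34 (G↔T), site 37 (A↔C), site 41 (A↔G), site 44 (A↔G), site 46 (C↔G), site 47 (C↔G).
p = 12/47 = 0.255319.
d = −0.75 · ln(1 − (4/3)·0.255319) = −0.75 · ln(0.659575) = −0.75 · (-0.416160) = 0.3121.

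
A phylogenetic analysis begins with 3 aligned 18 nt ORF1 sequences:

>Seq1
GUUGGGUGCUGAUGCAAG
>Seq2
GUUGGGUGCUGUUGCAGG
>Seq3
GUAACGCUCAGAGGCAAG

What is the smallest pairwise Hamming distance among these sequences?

2

Pairwise Hamming distances:
  Seq1 vs Seq2: 2
  Seq1 vs Seq3: 7
  Seq2 vs Seq3: 9
The smallest is 2, between Seq1 and Seq2.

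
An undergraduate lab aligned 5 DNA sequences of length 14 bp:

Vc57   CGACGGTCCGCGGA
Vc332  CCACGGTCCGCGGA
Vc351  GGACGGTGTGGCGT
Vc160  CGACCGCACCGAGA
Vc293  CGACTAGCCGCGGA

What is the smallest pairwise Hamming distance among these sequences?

1

Pairwise Hamming distances:
  Vc57 vs Vc332: 1
  Vc57 vs Vc351: 6
  Vc57 vs Vc160: 6
  Vc57 vs Vc293: 3
  Vc332 vs Vc351: 7
  Vc332 vs Vc160: 7
  Vc332 vs Vc293: 4
  Vc351 vs Vc160: 8
  Vc351 vs Vc293: 9
  Vc160 vs Vc293: 7
The smallest is 1, between Vc57 and Vc332.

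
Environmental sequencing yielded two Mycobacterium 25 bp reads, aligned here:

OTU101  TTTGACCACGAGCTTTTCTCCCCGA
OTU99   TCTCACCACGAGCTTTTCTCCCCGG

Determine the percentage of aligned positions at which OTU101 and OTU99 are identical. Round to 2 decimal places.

88.00%

The sequences differ at positions 2 (T/C), 4 (G/C), 25 (A/G).
22 of the 25 sites match, so the percent identity is 22/25 × 100 = 88.00%.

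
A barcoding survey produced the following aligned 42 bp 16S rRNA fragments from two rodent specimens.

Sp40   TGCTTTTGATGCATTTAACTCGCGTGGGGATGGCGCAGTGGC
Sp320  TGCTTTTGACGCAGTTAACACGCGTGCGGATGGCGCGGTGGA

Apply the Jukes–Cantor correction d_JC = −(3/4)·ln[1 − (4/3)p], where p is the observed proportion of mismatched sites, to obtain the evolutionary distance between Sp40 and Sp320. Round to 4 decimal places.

0.1585

Differing sites — 10:T/C; 14:T/G; 20:T/A; 27:G/C; 37:A/G; 42:C/A.
p = 6/42 = 0.142857.
d = −0.75 · ln(1 − (4/3)·0.142857) = −0.75 · ln(0.809524) = −0.75 · (-0.211309) = 0.1585.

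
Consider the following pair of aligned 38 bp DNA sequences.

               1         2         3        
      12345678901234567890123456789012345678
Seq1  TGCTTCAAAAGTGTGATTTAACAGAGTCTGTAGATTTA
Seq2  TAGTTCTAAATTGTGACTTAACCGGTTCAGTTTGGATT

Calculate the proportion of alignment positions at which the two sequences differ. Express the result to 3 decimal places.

Mismatches occur at site 2 (G→A), site 3 (C→G), site 7 (A→T), site 11 (G→T), site 17 (T→C), site 23 (A→C), site 25 (A→G), site 26 (G→T), site 29 (T→A), site 32 (A→T), site 33 (G→T), site 34 (A→G), site 35 (T→G), site 36 (T→A), site 38 (A→T).
There are 15 differences over 38 sites, so p = 15/38 = 0.395.

0.395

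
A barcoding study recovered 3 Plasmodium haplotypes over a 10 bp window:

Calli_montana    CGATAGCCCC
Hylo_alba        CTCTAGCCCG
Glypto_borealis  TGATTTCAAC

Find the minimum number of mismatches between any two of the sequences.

3

Pairwise Hamming distances:
  Calli_montana vs Hylo_alba: 3
  Calli_montana vs Glypto_borealis: 5
  Hylo_alba vs Glypto_borealis: 8
The smallest is 3, between Calli_montana and Hylo_alba.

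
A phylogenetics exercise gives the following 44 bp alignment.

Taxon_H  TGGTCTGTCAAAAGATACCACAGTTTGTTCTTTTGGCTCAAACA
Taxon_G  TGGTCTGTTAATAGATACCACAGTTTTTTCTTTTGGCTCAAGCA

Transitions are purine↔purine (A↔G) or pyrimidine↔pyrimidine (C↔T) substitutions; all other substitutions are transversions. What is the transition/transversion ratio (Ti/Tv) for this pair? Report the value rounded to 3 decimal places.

Differing sites — 9:C/T (Ti); 12:A/T (Tv); 27:G/T (Tv); 42:A/G (Ti).
Of the 4 differences, 2 transitions and 2 transversions, so Ti/Tv = 2/2 = 1.000.

1.000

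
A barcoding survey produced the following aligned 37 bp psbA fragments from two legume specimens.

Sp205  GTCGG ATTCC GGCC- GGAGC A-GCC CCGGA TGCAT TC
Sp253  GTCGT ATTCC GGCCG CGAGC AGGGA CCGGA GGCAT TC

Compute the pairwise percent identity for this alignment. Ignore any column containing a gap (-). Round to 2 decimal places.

Excluding the 2 gap columns leaves 35 comparable sites.
The sequences differ at positions 5 (G/T), 16 (G/C), 24 (C/G), 25 (C/A), 31 (T/G).
30 of the 35 comparable sites match, so the percent identity is 30/35 × 100 = 85.71%.

85.71%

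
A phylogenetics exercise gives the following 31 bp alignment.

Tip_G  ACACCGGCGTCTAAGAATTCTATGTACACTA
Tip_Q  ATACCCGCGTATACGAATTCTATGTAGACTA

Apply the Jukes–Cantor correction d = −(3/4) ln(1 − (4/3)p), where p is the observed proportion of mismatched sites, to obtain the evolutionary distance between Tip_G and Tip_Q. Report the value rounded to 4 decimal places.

The sequences differ at positions 2 (C/T), 6 (G/C), 11 (C/A), 14 (A/C), 27 (C/G).
p = 5/31 = 0.161290.
d = −0.75 · ln(1 − (4/3)·0.161290) = −0.75 · ln(0.784947) = −0.75 · (-0.242139) = 0.1816.

0.1816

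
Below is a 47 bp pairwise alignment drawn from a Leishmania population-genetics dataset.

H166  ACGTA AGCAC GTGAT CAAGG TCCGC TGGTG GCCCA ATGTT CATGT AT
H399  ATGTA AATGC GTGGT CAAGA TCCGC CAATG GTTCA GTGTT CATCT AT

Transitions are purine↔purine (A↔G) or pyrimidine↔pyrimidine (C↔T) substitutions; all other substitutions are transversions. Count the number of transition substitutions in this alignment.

Differing sites — 2:C/T (Ti); 7:G/A (Ti); 8:C/T (Ti); 9:A/G (Ti); 14:A/G (Ti); 20:G/A (Ti); 26:T/C (Ti); 27:G/A (Ti); 28:G/A (Ti); 32:C/T (Ti); 33:C/T (Ti); 36:A/G (Ti); 44:G/C (Tv).
Of the 13 differences, 12 transitions and 1 transversion, so the answer is 12.

12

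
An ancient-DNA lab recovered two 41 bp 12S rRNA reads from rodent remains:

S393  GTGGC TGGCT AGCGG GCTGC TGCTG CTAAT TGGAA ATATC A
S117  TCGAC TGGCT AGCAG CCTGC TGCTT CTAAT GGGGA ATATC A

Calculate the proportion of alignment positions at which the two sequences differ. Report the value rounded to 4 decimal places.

The sequences differ at positions 1 (G/T), 2 (T/C), 4 (G/A), 14 (G/A), 16 (G/C), 25 (G/T), 31 (T/G), 34 (A/G).
There are 8 differences over 41 sites, so p = 8/41 = 0.1951.

0.1951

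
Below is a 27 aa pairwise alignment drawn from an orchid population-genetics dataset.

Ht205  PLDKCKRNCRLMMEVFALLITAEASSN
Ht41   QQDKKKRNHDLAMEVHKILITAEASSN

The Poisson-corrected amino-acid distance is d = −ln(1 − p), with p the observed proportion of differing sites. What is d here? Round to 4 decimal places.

0.4055

The sequences differ at positions 1 (P/Q), 2 (L/Q), 5 (C/K), 9 (C/H), 10 (R/D), 12 (M/A), 16 (F/H), 17 (A/K), 18 (L/I).
p = 9/27 = 0.333333.
d = −ln(1 − 0.333333) = −ln(0.666667) = 0.4055.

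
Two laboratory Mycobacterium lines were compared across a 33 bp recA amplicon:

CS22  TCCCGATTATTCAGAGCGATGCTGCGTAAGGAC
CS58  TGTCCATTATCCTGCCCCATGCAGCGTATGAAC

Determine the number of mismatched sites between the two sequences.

The sequences differ at positions 2 (C/G), 3 (C/T), 5 (G/C), 11 (T/C), 13 (A/T), 15 (A/C), 16 (G/C), 18 (G/C), 23 (T/A), 29 (A/T), 31 (G/A).
That gives 11 mismatches out of 33 aligned sites, so the Hamming distance is 11.

11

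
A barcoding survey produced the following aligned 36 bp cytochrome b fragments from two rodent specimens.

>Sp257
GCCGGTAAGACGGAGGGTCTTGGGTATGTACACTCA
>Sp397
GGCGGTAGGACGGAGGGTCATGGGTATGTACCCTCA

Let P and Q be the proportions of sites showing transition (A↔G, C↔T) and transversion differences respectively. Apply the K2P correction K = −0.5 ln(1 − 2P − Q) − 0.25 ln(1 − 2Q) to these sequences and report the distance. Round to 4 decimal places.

The sequences differ at positions 2 (C/G, transversion), 8 (A/G, transition), 20 (T/A, transversion), 32 (A/C, transversion).
Of the 4 differences, 1 transition and 3 transversions over 36 sites: P = 1/36 = 0.027778, Q = 3/36 = 0.083333.
d = −0.5·ln(0.861111) − 0.25·ln(0.833334) = −0.5·(-0.149532) − 0.25·(-0.182321) = 0.1203.

0.1203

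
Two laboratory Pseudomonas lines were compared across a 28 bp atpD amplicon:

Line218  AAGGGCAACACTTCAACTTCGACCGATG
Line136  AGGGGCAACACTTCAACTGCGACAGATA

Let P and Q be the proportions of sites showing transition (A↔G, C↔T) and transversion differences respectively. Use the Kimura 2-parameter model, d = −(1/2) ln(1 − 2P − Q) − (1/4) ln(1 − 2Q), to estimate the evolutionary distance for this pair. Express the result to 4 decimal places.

Differing sites — 2:A/G (Ti); 19:T/G (Tv); 24:C/A (Tv); 28:G/A (Ti).
Of the 4 differences, 2 transitions and 2 transversions over 28 sites: P = 2/28 = 0.071429, Q = 2/28 = 0.071429.
d = −0.5·ln(0.785713) − 0.25·ln(0.857142) = −0.5·(-0.241164) − 0.25·(-0.154152) = 0.1591.

0.1591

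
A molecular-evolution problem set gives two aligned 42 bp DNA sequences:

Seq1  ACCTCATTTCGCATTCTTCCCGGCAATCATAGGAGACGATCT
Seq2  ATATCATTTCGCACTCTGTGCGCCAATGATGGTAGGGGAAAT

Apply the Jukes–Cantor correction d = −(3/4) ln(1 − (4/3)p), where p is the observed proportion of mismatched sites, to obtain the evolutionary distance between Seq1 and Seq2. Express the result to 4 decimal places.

0.4408

Differing sites — 2:C/T; 3:C/A; 14:T/C; 18:T/G; 19:C/T; 20:C/G; 23:G/C; 28:C/G; 31:A/G; 33:G/T; 36:A/G; 37:C/G; 40:T/A; 41:C/A.
p = 14/42 = 0.333333.
d = −0.75 · ln(1 − (4/3)·0.333333) = −0.75 · ln(0.555556) = −0.75 · (-0.587786) = 0.4408.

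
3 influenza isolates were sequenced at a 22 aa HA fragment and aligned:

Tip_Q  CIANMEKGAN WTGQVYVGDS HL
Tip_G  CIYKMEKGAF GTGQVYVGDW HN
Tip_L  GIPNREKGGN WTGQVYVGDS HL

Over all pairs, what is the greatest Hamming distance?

Pairwise Hamming distances:
  Tip_Q vs Tip_G: 6
  Tip_Q vs Tip_L: 4
  Tip_G vs Tip_L: 9
The largest is 9, between Tip_G and Tip_L.

9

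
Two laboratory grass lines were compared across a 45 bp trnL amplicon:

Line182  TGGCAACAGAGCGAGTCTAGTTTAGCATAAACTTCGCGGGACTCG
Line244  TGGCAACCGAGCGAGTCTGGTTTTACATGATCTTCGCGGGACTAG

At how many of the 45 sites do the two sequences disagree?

Differing sites — 8:A/C; 19:A/G; 24:A/T; 25:G/A; 29:A/G; 31:A/T; 44:C/A.
That gives 7 mismatches out of 45 aligned sites, so the Hamming distance is 7.

7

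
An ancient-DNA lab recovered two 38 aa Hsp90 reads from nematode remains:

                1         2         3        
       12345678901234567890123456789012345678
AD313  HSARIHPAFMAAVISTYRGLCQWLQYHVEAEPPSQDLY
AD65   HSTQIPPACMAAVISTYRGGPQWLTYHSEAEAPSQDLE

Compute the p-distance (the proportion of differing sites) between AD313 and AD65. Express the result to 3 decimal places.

Differing sites — 3:A/T; 4:R/Q; 6:H/P; 9:F/C; 20:L/G; 21:C/P; 25:Q/T; 28:V/S; 32:P/A; 38:Y/E.
There are 10 differences over 38 sites, so p = 10/38 = 0.263.

0.263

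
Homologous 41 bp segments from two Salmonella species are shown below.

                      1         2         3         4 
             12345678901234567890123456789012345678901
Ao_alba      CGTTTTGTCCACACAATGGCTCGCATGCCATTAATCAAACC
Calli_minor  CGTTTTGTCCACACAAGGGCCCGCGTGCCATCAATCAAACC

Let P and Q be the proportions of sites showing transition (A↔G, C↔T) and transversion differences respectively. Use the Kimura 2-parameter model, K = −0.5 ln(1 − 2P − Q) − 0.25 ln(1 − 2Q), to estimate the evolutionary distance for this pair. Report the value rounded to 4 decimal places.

0.1061

Mismatches occur at site 17 (T↔G, transversion), site 21 (T↔C, transition), site 25 (A↔G, transition), site 32 (T↔C, transition).
Of the 4 differences, 3 transitions and 1 transversion over 41 sites: P = 3/41 = 0.073171, Q = 1/41 = 0.024390.
d = −0.5·ln(0.829268) − 0.25·ln(0.951220) = −0.5·(-0.187212) − 0.25·(-0.050010) = 0.1061.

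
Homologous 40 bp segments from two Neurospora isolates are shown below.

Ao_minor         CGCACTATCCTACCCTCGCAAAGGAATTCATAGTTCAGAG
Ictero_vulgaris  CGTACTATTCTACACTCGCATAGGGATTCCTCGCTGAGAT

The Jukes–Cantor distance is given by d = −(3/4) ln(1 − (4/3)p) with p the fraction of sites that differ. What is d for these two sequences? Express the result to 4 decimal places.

Differing sites — 3:C/T; 9:C/T; 14:C/A; 21:A/T; 25:A/G; 30:A/C; 32:A/C; 34:T/C; 36:C/G; 40:G/T.
p = 10/40 = 0.250000.
d = −0.75 · ln(1 − (4/3)·0.250000) = −0.75 · ln(0.666667) = −0.75 · (-0.405465) = 0.3041.

0.3041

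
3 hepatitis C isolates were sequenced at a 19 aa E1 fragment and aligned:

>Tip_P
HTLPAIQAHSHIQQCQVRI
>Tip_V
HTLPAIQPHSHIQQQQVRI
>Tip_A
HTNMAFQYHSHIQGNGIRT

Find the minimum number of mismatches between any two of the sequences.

2

Pairwise Hamming distances:
  Tip_P vs Tip_V: 2
  Tip_P vs Tip_A: 9
  Tip_V vs Tip_A: 9
The smallest is 2, between Tip_P and Tip_V.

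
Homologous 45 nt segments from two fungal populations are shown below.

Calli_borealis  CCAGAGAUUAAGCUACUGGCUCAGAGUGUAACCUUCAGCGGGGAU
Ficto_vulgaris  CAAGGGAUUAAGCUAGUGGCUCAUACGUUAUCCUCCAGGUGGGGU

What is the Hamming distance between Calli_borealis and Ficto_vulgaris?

The sequences differ at positions 2 (C/A), 5 (A/G), 16 (C/G), 24 (G/U), 26 (G/C), 27 (U/G), 28 (G/U), 31 (A/U), 35 (U/C), 39 (C/G), 40 (G/U), 44 (A/G).
That gives 12 mismatches out of 45 aligned sites, so the Hamming distance is 12.

12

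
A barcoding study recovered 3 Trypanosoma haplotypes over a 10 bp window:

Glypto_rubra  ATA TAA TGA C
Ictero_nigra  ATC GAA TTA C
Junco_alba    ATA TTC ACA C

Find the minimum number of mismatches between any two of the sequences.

Pairwise Hamming distances:
  Glypto_rubra vs Ictero_nigra: 3
  Glypto_rubra vs Junco_alba: 4
  Ictero_nigra vs Junco_alba: 6
The smallest is 3, between Glypto_rubra and Ictero_nigra.

3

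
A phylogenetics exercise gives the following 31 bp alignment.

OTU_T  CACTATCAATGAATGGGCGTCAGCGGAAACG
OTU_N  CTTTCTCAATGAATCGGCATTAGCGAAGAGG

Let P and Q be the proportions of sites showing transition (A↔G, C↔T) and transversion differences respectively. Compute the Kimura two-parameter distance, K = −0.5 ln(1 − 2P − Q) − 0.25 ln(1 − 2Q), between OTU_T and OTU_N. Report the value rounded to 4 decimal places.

0.3750

Differing sites — 2:A/T (Tv); 3:C/T (Ti); 5:A/C (Tv); 15:G/C (Tv); 19:G/A (Ti); 21:C/T (Ti); 26:G/A (Ti); 28:A/G (Ti); 30:C/G (Tv).
Of the 9 differences, 5 transitions and 4 transversions over 31 sites: P = 5/31 = 0.161290, Q = 4/31 = 0.129032.
d = −0.5·ln(0.548388) − 0.25·ln(0.741936) = −0.5·(-0.600772) − 0.25·(-0.298492) = 0.3750.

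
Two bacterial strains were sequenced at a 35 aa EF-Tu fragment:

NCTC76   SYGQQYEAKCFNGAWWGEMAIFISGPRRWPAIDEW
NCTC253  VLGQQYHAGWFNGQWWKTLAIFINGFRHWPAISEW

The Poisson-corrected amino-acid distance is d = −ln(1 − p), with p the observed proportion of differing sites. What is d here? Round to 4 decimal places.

Mismatches occur at site 1 (S→V), site 2 (Y→L), site 7 (E→H), site 9 (K→G), site 10 (C→W), site 14 (A→Q), site 17 (G→K), site 18 (E→T), site 19 (M→L), site 24 (S→N), site 26 (P→F), site 28 (R→H), site 33 (D→S).
p = 13/35 = 0.371429.
d = −ln(1 − 0.371429) = −ln(0.628571) = 0.4643.

0.4643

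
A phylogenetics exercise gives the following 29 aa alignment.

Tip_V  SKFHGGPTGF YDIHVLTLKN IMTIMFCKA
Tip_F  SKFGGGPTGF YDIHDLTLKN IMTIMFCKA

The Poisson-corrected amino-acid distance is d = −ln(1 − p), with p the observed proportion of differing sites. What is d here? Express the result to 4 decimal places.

The sequences differ at positions 4 (H/G), 15 (V/D).
p = 2/29 = 0.068966.
d = −ln(1 − 0.068966) = −ln(0.931034) = 0.0715.

0.0715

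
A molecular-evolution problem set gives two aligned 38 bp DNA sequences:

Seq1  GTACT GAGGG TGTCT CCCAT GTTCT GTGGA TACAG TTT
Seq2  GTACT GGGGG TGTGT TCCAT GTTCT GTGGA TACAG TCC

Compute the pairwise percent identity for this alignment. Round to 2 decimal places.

86.84%

The sequences differ at positions 7 (A/G), 14 (C/G), 16 (C/T), 37 (T/C), 38 (T/C).
33 of the 38 sites match, so the percent identity is 33/38 × 100 = 86.84%.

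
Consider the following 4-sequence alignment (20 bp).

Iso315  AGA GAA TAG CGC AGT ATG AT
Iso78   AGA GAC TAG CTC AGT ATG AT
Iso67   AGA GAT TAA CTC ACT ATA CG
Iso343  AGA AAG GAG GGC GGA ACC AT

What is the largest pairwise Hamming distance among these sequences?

13

Pairwise Hamming distances:
  Iso315 vs Iso78: 2
  Iso315 vs Iso67: 7
  Iso315 vs Iso343: 8
  Iso78 vs Iso67: 6
  Iso78 vs Iso343: 9
  Iso67 vs Iso343: 13
The largest is 13, between Iso67 and Iso343.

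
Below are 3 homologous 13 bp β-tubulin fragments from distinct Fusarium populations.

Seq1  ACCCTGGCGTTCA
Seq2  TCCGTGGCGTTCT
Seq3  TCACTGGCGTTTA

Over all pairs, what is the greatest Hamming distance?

4

Pairwise Hamming distances:
  Seq1 vs Seq2: 3
  Seq1 vs Seq3: 3
  Seq2 vs Seq3: 4
The largest is 4, between Seq2 and Seq3.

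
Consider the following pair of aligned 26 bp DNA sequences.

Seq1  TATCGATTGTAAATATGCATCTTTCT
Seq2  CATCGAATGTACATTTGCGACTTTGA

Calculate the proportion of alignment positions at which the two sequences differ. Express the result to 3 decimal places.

0.308

The sequences differ at positions 1 (T/C), 7 (T/A), 12 (A/C), 15 (A/T), 19 (A/G), 20 (T/A), 25 (C/G), 26 (T/A).
There are 8 differences over 26 sites, so p = 8/26 = 0.308.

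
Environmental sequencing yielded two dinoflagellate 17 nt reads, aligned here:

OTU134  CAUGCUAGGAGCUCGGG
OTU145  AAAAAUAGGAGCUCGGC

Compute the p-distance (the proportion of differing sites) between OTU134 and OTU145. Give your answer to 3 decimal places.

0.294

Mismatches occur at site 1 (C↔A), site 3 (U↔A), site 4 (G↔A), site 5 (C↔A), site 17 (G↔C).
There are 5 differences over 17 sites, so p = 5/17 = 0.294.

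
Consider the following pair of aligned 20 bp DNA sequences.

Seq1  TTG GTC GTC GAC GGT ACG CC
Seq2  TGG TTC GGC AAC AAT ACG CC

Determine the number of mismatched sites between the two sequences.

Mismatches occur at site 2 (T↔G), site 4 (G↔T), site 8 (T↔G), site 10 (G↔A), site 13 (G↔A), site 14 (G↔A).
That gives 6 mismatches out of 20 aligned sites, so the Hamming distance is 6.

6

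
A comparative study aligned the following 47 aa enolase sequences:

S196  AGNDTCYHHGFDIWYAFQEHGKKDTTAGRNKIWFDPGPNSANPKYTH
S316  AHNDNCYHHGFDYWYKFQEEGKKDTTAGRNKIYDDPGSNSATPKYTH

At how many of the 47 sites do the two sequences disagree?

9

The sequences differ at positions 2 (G/H), 5 (T/N), 13 (I/Y), 16 (A/K), 20 (H/E), 33 (W/Y), 34 (F/D), 38 (P/S), 42 (N/T).
That gives 9 mismatches out of 47 aligned sites, so the Hamming distance is 9.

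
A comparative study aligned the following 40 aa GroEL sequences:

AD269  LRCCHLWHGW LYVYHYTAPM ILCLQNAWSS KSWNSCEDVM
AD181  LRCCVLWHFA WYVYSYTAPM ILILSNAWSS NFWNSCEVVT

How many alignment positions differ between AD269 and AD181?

11

Differing sites — 5:H/V; 9:G/F; 10:W/A; 11:L/W; 15:H/S; 23:C/I; 25:Q/S; 31:K/N; 32:S/F; 38:D/V; 40:M/T.
That gives 11 mismatches out of 40 aligned sites, so the Hamming distance is 11.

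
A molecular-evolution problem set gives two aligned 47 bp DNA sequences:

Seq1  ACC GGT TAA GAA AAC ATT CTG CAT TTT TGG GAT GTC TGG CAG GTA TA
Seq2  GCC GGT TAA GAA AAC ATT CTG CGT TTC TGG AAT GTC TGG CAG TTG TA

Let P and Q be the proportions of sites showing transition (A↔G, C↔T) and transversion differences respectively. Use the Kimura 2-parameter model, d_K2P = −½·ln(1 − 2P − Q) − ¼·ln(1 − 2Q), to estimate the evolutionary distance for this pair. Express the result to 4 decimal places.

The sequences differ at positions 1 (A/G, transition), 23 (A/G, transition), 27 (T/C, transition), 31 (G/A, transition), 43 (G/T, transversion), 45 (A/G, transition).
Of the 6 differences, 5 transitions and 1 transversion over 47 sites: P = 5/47 = 0.106383, Q = 1/47 = 0.021277.
d = −0.5·ln(0.765957) − 0.25·ln(0.957446) = −0.5·(-0.266629) − 0.25·(-0.043486) = 0.1442.

0.1442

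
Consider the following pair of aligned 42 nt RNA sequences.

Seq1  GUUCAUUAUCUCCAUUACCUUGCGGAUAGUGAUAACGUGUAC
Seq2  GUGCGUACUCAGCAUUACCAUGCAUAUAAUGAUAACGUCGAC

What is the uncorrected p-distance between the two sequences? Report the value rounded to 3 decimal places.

0.286

The sequences differ at positions 3 (U/G), 5 (A/G), 7 (U/A), 8 (A/C), 11 (U/A), 12 (C/G), 20 (U/A), 24 (G/A), 25 (G/U), 29 (G/A), 39 (G/C), 40 (U/G).
There are 12 differences over 42 sites, so p = 12/42 = 0.286.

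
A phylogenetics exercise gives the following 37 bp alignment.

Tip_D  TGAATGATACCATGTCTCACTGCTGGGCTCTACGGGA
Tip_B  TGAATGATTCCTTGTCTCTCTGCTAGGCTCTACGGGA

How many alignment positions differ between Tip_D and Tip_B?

Mismatches occur at site 9 (A→T), site 12 (A→T), site 19 (A→T), site 25 (G→A).
That gives 4 mismatches out of 37 aligned sites, so the Hamming distance is 4.

4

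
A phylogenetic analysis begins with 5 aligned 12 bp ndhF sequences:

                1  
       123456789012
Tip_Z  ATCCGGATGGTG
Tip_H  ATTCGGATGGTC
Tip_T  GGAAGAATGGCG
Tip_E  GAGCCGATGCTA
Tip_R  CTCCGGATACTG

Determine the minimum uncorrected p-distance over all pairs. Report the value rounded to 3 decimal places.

0.167

Pairwise Hamming distances:
  Tip_Z vs Tip_H: 2
  Tip_Z vs Tip_T: 6
  Tip_Z vs Tip_E: 6
  Tip_Z vs Tip_R: 3
  Tip_H vs Tip_T: 7
  Tip_H vs Tip_E: 6
  Tip_H vs Tip_R: 5
  Tip_T vs Tip_E: 8
  Tip_T vs Tip_R: 8
  Tip_E vs Tip_R: 6
The smallest is 2 mismatches, between Tip_Z and Tip_H; p = 2/12 = 0.167.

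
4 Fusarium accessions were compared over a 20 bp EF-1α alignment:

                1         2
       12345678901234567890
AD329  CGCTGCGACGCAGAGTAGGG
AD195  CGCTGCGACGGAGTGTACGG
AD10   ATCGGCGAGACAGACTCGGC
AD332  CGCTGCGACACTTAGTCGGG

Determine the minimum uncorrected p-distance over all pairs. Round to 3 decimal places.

Pairwise Hamming distances:
  AD329 vs AD195: 3
  AD329 vs AD10: 8
  AD329 vs AD332: 4
  AD195 vs AD10: 11
  AD195 vs AD332: 7
  AD10 vs AD332: 8
The smallest is 3 mismatches, between AD329 and AD195; p = 3/20 = 0.150.

0.150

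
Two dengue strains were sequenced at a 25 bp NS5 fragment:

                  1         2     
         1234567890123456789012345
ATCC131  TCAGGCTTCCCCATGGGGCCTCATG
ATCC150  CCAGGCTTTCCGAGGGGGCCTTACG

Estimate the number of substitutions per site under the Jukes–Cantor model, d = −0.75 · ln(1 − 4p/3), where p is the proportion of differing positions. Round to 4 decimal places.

Mismatches occur at site 1 (T/C), site 9 (C/T), site 12 (C/G), site 14 (T/G), site 22 (C/T), site 24 (T/C).
p = 6/25 = 0.240000.
d = −0.75 · ln(1 − (4/3)·0.240000) = −0.75 · ln(0.680000) = −0.75 · (-0.385662) = 0.2892.

0.2892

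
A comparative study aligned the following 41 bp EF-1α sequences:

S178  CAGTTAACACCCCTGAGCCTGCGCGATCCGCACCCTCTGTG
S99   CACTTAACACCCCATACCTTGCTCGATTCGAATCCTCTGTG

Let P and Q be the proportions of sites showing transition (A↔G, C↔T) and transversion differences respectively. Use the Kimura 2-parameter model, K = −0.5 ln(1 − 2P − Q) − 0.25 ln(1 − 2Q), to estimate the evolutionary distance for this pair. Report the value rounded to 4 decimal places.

0.2597

Mismatches occur at site 3 (G↔C, transversion), site 14 (T↔A, transversion), site 15 (G↔T, transversion), site 17 (G↔C, transversion), site 19 (C↔T, transition), site 23 (G↔T, transversion), site 28 (C↔T, transition), site 31 (C↔A, transversion), site 33 (C↔T, transition).
Of the 9 differences, 3 transitions and 6 transversions over 41 sites: P = 3/41 = 0.073171, Q = 6/41 = 0.146341.
d = −0.5·ln(0.707317) − 0.25·ln(0.707318) = −0.5·(-0.346276) − 0.25·(-0.346275) = 0.2597.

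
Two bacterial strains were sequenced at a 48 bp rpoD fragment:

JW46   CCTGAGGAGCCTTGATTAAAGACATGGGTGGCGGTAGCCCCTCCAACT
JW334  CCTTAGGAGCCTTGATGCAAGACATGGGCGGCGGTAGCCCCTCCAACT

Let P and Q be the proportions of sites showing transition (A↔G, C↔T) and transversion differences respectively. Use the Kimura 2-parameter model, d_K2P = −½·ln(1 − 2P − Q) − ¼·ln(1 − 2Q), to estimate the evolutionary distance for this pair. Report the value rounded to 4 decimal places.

Mismatches occur at site 4 (G↔T, transversion), site 17 (T↔G, transversion), site 18 (A↔C, transversion), site 29 (T↔C, transition).
Of the 4 differences, 1 transition and 3 transversions over 48 sites: P = 1/48 = 0.020833, Q = 3/48 = 0.062500.
d = −0.5·ln(0.895834) − 0.25·ln(0.875000) = −0.5·(-0.110000) − 0.25·(-0.133531) = 0.0884.

0.0884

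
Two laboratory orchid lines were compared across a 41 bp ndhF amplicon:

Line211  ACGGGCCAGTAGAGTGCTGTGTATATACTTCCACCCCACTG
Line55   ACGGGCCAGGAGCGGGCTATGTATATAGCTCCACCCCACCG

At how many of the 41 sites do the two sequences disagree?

7

Mismatches occur at site 10 (T→G), site 13 (A→C), site 15 (T→G), site 19 (G→A), site 28 (C→G), site 29 (T→C), site 40 (T→C).
That gives 7 mismatches out of 41 aligned sites, so the Hamming distance is 7.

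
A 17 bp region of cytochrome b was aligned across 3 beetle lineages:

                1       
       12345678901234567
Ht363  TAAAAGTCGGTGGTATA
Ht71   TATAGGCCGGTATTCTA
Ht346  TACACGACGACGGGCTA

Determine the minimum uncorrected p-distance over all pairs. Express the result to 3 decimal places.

0.353

Pairwise Hamming distances:
  Ht363 vs Ht71: 6
  Ht363 vs Ht346: 7
  Ht71 vs Ht346: 8
The smallest is 6 mismatches, between Ht363 and Ht71; p = 6/17 = 0.353.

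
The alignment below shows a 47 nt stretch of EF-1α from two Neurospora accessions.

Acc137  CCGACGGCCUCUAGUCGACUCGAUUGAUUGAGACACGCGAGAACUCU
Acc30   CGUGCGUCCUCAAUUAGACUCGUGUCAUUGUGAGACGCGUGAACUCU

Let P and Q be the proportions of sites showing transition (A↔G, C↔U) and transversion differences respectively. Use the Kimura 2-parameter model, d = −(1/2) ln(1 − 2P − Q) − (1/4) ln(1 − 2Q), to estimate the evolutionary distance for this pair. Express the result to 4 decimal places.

0.3555

Mismatches occur at site 2 (C→G, transversion), site 3 (G→U, transversion), site 4 (A→G, transition), site 7 (G→U, transversion), site 12 (U→A, transversion), site 14 (G→U, transversion), site 16 (C→A, transversion), site 23 (A→U, transversion), site 24 (U→G, transversion), site 26 (G→C, transversion), site 31 (A→U, transversion), site 34 (C→G, transversion), site 40 (A→U, transversion).
Of the 13 differences, 1 transition and 12 transversions over 47 sites: P = 1/47 = 0.021277, Q = 12/47 = 0.255319.
d = −0.5·ln(0.702127) − 0.25·ln(0.489362) = −0.5·(-0.353641) − 0.25·(-0.714653) = 0.3555.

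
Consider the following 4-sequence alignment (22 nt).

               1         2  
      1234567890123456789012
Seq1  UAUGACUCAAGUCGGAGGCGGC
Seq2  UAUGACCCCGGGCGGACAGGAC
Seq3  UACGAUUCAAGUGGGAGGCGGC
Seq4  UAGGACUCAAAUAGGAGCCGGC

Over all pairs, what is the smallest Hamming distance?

Pairwise Hamming distances:
  Seq1 vs Seq2: 8
  Seq1 vs Seq3: 3
  Seq1 vs Seq4: 4
  Seq2 vs Seq3: 11
  Seq2 vs Seq4: 11
  Seq3 vs Seq4: 5
The smallest is 3, between Seq1 and Seq3.

3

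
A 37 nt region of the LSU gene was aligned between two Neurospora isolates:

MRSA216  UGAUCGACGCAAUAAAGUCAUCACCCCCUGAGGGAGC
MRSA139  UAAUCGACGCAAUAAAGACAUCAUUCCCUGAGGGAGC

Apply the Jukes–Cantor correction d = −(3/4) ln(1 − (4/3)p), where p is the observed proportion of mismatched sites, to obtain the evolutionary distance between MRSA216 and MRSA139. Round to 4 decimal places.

The sequences differ at positions 2 (G/A), 18 (U/A), 24 (C/U), 25 (C/U).
p = 4/37 = 0.108108.
d = −0.75 · ln(1 − (4/3)·0.108108) = −0.75 · ln(0.855856) = −0.75 · (-0.155653) = 0.1167.

0.1167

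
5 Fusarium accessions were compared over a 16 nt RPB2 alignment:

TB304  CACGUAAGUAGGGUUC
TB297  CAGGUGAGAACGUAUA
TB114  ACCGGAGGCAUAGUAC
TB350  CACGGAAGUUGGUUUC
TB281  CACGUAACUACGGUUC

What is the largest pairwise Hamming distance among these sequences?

13

Pairwise Hamming distances:
  TB304 vs TB297: 7
  TB304 vs TB114: 8
  TB304 vs TB350: 3
  TB304 vs TB281: 2
  TB297 vs TB114: 13
  TB297 vs TB350: 8
  TB297 vs TB281: 7
  TB114 vs TB350: 9
  TB114 vs TB281: 9
  TB350 vs TB281: 5
The largest is 13, between TB297 and TB114.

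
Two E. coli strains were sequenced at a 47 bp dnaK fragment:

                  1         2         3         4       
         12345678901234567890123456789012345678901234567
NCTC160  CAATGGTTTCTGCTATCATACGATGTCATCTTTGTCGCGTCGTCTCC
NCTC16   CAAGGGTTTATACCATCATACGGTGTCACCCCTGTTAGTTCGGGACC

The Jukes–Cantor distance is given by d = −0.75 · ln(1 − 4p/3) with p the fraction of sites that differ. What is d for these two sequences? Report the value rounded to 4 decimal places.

0.4157

The sequences differ at positions 4 (T/G), 10 (C/A), 12 (G/A), 14 (T/C), 23 (A/G), 29 (T/C), 31 (T/C), 32 (T/C), 36 (C/T), 37 (G/A), 38 (C/G), 39 (G/T), 43 (T/G), 44 (C/G), 45 (T/A).
p = 15/47 = 0.319149.
d = −0.75 · ln(1 − (4/3)·0.319149) = −0.75 · ln(0.574468) = −0.75 · (-0.554311) = 0.4157.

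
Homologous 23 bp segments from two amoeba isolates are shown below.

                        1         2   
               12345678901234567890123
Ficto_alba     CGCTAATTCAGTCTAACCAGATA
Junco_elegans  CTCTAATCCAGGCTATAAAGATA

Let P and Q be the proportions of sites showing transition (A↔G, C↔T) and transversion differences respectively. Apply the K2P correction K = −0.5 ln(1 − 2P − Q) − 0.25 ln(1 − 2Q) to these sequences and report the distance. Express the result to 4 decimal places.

0.3241

Mismatches occur at site 2 (G→T, transversion), site 8 (T→C, transition), site 12 (T→G, transversion), site 16 (A→T, transversion), site 17 (C→A, transversion), site 18 (C→A, transversion).
Of the 6 differences, 1 transition and 5 transversions over 23 sites: P = 1/23 = 0.043478, Q = 5/23 = 0.217391.
d = −0.5·ln(0.695653) − 0.25·ln(0.565218) = −0.5·(-0.362904) − 0.25·(-0.570544) = 0.3241.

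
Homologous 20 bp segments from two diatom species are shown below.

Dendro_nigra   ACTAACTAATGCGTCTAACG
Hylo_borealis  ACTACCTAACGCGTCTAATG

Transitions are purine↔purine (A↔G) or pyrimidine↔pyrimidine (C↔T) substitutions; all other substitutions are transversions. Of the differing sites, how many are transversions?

The sequences differ at positions 5 (A/C, transversion), 10 (T/C, transition), 19 (C/T, transition).
Of the 3 differences, 2 transitions and 1 transversion, so the answer is 1.

1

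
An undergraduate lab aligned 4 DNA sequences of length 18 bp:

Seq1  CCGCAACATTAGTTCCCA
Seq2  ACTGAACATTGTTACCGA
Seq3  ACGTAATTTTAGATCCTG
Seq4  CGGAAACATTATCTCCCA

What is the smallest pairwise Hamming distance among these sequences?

Pairwise Hamming distances:
  Seq1 vs Seq2: 7
  Seq1 vs Seq3: 7
  Seq1 vs Seq4: 4
  Seq2 vs Seq3: 10
  Seq2 vs Seq4: 8
  Seq3 vs Seq4: 9
The smallest is 4, between Seq1 and Seq4.

4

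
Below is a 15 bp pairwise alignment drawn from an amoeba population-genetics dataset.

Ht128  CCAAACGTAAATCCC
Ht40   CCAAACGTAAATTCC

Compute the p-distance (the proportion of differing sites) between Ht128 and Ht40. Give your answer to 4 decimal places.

0.0667

The sequences differ at position 13 (C/T).
There are 1 differences over 15 sites, so p = 1/15 = 0.0667.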